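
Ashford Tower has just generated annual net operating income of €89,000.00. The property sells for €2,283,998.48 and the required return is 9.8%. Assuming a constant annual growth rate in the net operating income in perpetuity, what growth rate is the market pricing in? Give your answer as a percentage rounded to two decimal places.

P = D₀(1+g)/(r−g) ⇒ P(r−g) = D₀(1+g) ⇒ g(P+D₀) = P·r − D₀
g = (P·r − D₀)/(P + D₀) = (€2,283,998.48×0.098 − €89,000.00) / (€2,283,998.48 + €89,000.00) = 0.056819

5.68%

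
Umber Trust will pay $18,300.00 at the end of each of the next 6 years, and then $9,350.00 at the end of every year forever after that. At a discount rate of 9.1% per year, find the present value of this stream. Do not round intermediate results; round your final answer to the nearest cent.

PV of 6-year annuity: $18,300.00 × [1 − (1+0.091)^−6] / 0.091 = 81848.13057
Perpetuity value at year 6: $9,350.00 / 0.091 = 102747.25275
PV of perpetuity: 102747.25275 / (1+0.091)^6 = 60928.67237
Total PV = 81848.13057 + 60928.67237 = 142776.80294

$142776.80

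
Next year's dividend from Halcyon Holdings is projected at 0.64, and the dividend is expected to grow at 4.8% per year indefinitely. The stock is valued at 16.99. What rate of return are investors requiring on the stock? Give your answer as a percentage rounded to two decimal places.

8.57%

P = D₁/(r − g) ⇒ r = D₁/P + g = 0.6400/16.99 + 0.048 = 0.037669 + 0.048 = 0.085669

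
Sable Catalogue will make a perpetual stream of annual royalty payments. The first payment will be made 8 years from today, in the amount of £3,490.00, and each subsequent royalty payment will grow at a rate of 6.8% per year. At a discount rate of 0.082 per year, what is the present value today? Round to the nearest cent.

£143584.17

Value at end of year 7: C₁ / (r − g) = £3,490.00 / (0.082 − 0.068) = £249,285.7143
Discount to today: PV = £249,285.7143 / (1 + 0.082)^7 = £249,285.7143 / 1.736164 = £143,584.17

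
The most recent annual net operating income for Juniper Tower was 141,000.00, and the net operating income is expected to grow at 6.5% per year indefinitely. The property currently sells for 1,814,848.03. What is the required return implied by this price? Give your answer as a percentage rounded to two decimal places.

14.77%

D₁ = 141,000.00 × 1.065 = 150,165.0000
P = D₁/(r − g) ⇒ r = D₁/P + g = 150,165.0000/1,814,848.03 + 0.065 = 0.082742 + 0.065 = 0.147742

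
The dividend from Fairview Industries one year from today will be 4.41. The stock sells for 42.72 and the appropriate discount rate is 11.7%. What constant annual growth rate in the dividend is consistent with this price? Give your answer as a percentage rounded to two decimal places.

1.38%

P = D₁/(r−g) ⇒ g = r − D₁/P = 0.117 − 4.41/42.72 = 0.013770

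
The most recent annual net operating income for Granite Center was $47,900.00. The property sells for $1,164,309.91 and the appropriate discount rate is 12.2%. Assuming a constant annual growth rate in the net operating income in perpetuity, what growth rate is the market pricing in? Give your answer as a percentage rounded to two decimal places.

P = D₀(1+g)/(r−g) ⇒ P(r−g) = D₀(1+g) ⇒ g(P+D₀) = P·r − D₀
g = (P·r − D₀)/(P + D₀) = ($1,164,309.91×0.122 − $47,900.00) / ($1,164,309.91 + $47,900.00) = 0.077665

7.77%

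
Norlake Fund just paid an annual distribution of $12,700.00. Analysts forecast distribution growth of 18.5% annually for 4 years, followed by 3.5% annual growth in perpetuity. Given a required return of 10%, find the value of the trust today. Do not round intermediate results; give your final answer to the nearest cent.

D_1 = 15049.50000
D_2 = 17833.65750
D_3 = 21132.88414
D_4 = 25042.46770
Terminal value at year 4: TV = D_4×(1+g_2)/(r−g_2) = 25918.95407/0.065 = 398753.13958
P_0 = D_1/(1+r)^1 + D_2/(1+r)^2 + D_3/(1+r)^3 + D_4/(1+r)^4 + TV/(1+r)^4
    = 13681.36364 + 14738.55992 + 15877.44864 + 17104.34240 + 272353.75970 = 333755.47429

$333755.47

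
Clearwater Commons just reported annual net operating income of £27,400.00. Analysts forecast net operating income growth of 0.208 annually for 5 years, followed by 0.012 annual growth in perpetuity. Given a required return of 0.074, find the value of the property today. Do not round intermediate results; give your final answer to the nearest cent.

£1002754.13

D_1 = 33099.20000
D_2 = 39983.83360
D_3 = 48300.47099
D_4 = 58346.96895
D_5 = 70483.13850
Terminal value at year 5: TV = D_5×(1+g_2)/(r−g_2) = 71328.93616/0.062 = 1150466.71224
P_0 = D_1/(1+r)^1 + D_2/(1+r)^2 + D_3/(1+r)^3 + D_4/(1+r)^4 + D_5/(1+r)^5 + TV/(1+r)^5
    = 30818.62197 + 34663.77593 + 38988.67907 + 43853.18837 + 49324.62901 + 805105.23479 = 1002754.12914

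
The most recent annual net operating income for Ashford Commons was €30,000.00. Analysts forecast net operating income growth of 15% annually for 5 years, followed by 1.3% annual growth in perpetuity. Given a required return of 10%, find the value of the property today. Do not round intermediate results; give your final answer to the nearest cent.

D_1 = 34500.00000
D_2 = 39675.00000
D_3 = 45626.25000
D_4 = 52470.18750
D_5 = 60340.71562
Terminal value at year 5: TV = D_5×(1+g_2)/(r−g_2) = 61125.14493/0.087 = 702587.87274
P_0 = D_1/(1+r)^1 + D_2/(1+r)^2 + D_3/(1+r)^3 + D_4/(1+r)^4 + D_5/(1+r)^5 + TV/(1+r)^5
    = 31363.63636 + 32789.25620 + 34279.67693 + 35837.84407 + 37466.83698 + 436251.79151 = 607989.04205

€607989.04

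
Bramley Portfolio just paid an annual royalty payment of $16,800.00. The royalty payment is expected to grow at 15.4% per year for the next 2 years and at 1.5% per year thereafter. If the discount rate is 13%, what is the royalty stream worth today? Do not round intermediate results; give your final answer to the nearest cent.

$189321.71

D_1 = 19387.20000
D_2 = 22372.82880
Terminal value at year 2: TV = D_2×(1+g_2)/(r−g_2) = 22708.42123/0.115 = 197464.53245
P_0 = D_1/(1+r)^1 + D_2/(1+r)^2 + TV/(1+r)^2
    = 17156.81416 + 17521.20667 + 154643.69367 = 189321.71451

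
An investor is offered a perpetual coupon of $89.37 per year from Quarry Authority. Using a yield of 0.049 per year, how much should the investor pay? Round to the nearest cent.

Level perpetuity: PV = C / r = $89.37 / 0.049 = $1,823.88

$1823.88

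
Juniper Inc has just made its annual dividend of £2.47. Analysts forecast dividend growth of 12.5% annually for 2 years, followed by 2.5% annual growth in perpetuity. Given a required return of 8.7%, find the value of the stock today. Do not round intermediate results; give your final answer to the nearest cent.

D_1 = 2.77875
D_2 = 3.12609
Terminal value at year 2: TV = D_2×(1+g_2)/(r−g_2) = 3.20425/0.062 = 51.68139
P_0 = D_1/(1+r)^1 + D_2/(1+r)^2 + TV/(1+r)^2
    = 2.55635 + 2.64571 + 43.73963 = 48.94169

£48.94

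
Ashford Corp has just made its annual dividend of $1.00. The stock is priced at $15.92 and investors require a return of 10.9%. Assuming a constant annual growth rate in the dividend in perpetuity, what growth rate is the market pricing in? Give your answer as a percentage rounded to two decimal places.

4.35%

P = D₀(1+g)/(r−g) ⇒ P(r−g) = D₀(1+g) ⇒ g(P+D₀) = P·r − D₀
g = (P·r − D₀)/(P + D₀) = ($15.92×0.109 − $1.00) / ($15.92 + $1.00) = 0.043456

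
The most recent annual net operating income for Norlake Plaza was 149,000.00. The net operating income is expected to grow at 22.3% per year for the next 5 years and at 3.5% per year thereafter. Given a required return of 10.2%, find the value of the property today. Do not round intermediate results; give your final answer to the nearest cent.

D_1 = 182227.00000
D_2 = 222863.62100
D_3 = 272562.20848
D_4 = 333343.58097
D_5 = 407679.19953
Terminal value at year 5: TV = D_5×(1+g_2)/(r−g_2) = 421947.97152/0.067 = 6297730.91814
P_0 = D_1/(1+r)^1 + D_2/(1+r)^2 + D_3/(1+r)^3 + D_4/(1+r)^4 + D_5/(1+r)^5 + TV/(1+r)^5
    = 165360.25408 + 183516.87000 + 203667.08894 + 226029.80923 + 250847.96433 + 3875039.44901 = 4904461.43561

4904461.44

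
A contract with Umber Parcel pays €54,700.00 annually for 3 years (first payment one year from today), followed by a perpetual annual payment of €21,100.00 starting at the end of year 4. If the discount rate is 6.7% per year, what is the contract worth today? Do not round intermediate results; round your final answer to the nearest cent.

€403587.94

PV of 3-year annuity: €54,700.00 × [1 − (1+0.067)^−3] / 0.067 = 144340.55104
Perpetuity value at year 3: €21,100.00 / 0.067 = 314925.37313
PV of perpetuity: 314925.37313 / (1+0.067)^3 = 259247.39092
Total PV = 144340.55104 + 259247.39092 = 403587.94196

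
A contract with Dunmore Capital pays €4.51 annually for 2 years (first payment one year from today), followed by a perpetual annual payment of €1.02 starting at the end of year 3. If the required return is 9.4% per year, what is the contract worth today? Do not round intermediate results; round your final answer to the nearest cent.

€16.96

PV of 2-year annuity: €4.51 × [1 − (1+0.094)^−2] / 0.094 = 7.89076
Perpetuity value at year 2: €1.02 / 0.094 = 10.85106
PV of perpetuity: 10.85106 / (1+0.094)^2 = 9.06646
Total PV = 7.89076 + 9.06646 = 16.95721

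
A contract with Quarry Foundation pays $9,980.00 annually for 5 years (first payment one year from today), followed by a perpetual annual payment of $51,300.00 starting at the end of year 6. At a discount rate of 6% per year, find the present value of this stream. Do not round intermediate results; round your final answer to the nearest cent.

$680945.13

PV of 5-year annuity: $9,980.00 × [1 − (1+0.06)^−5] / 0.06 = 42039.39058
Perpetuity value at year 5: $51,300.00 / 0.06 = 855000.00000
PV of perpetuity: 855000.00000 / (1+0.06)^5 = 638905.73780
Total PV = 42039.39058 + 638905.73780 = 680945.12838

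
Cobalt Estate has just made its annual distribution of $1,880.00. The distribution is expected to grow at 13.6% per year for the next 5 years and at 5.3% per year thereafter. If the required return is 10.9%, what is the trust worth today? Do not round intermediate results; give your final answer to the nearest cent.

$49977.97

D_1 = 2135.68000
D_2 = 2426.13248
D_3 = 2756.08650
D_4 = 3130.91426
D_5 = 3556.71860
Terminal value at year 5: TV = D_5×(1+g_2)/(r−g_2) = 3745.22469/0.056 = 66879.01225
P_0 = D_1/(1+r)^1 + D_2/(1+r)^2 + D_3/(1+r)^3 + D_4/(1+r)^4 + D_5/(1+r)^5 + TV/(1+r)^5
    = 1925.77096 + 1972.65628 + 2020.68308 + 2069.87915 + 2120.27296 + 39868.70411 = 49977.96655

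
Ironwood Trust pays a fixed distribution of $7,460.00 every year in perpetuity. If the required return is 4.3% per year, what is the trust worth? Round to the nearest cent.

Level perpetuity: PV = C / r = $7,460.00 / 0.043 = $173,488.37

$173488.37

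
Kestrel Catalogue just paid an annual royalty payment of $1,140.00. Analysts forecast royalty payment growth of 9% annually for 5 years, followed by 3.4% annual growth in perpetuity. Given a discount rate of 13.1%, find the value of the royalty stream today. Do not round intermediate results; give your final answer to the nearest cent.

D_1 = 1242.60000
D_2 = 1354.43400
D_3 = 1476.33306
D_4 = 1609.20304
D_5 = 1754.03131
Terminal value at year 5: TV = D_5×(1+g_2)/(r−g_2) = 1813.66837/0.097 = 18697.61209
P_0 = D_1/(1+r)^1 + D_2/(1+r)^2 + D_3/(1+r)^3 + D_4/(1+r)^4 + D_5/(1+r)^5 + TV/(1+r)^5
    = 1098.67374 + 1058.84560 + 1020.46128 + 983.46843 + 947.81661 + 10103.52966 = 15212.79533

$15212.80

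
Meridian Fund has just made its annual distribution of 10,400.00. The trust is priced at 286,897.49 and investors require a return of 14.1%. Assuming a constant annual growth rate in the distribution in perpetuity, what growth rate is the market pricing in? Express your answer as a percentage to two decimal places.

P = D₀(1+g)/(r−g) ⇒ P(r−g) = D₀(1+g) ⇒ g(P+D₀) = P·r − D₀
g = (P·r − D₀)/(P + D₀) = (286,897.49×0.141 − 10,400.00) / (286,897.49 + 10,400.00) = 0.101086

10.11%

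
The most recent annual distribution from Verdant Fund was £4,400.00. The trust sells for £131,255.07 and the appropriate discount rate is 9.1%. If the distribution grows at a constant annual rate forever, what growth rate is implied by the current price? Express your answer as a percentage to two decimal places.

P = D₀(1+g)/(r−g) ⇒ P(r−g) = D₀(1+g) ⇒ g(P+D₀) = P·r − D₀
g = (P·r − D₀)/(P + D₀) = (£131,255.07×0.091 − £4,400.00) / (£131,255.07 + £4,400.00) = 0.055613

5.56%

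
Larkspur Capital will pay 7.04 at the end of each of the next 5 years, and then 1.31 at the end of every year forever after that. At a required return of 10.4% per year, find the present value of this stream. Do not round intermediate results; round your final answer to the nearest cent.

PV of 5-year annuity: 7.04 × [1 − (1+0.104)^−5] / 0.104 = 26.41665
Perpetuity value at year 5: 1.31 / 0.104 = 12.59615
PV of perpetuity: 12.59615 / (1+0.104)^5 = 7.68055
Total PV = 26.41665 + 7.68055 = 34.09721

34.10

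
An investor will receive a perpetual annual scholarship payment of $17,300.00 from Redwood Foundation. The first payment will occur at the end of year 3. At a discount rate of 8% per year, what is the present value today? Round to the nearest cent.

Value at end of year 2: C / r = $17,300.00 / 0.08 = $216,250.0000
Discount to today: PV = $216,250.0000 / (1 + 0.08)^2 = $216,250.0000 / 1.166400 = $185,399.52

$185399.52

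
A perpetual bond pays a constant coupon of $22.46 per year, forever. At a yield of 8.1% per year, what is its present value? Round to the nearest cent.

$277.28

Level perpetuity: PV = C / r = $22.46 / 0.081 = $277.28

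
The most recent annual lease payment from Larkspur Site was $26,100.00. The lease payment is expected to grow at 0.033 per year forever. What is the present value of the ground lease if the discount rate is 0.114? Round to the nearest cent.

D₁ = D₀ × (1 + g) = $26,100.00 × 1.033 = $26,961.3000
Growing perpetuity: P = D₁ / (r − g) = $26,961.3000 / (0.114 − 0.033) = $332,855.56

$332855.56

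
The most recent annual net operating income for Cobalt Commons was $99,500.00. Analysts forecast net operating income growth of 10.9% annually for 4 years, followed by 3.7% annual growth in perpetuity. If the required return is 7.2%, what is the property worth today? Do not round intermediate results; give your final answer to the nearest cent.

D_1 = 110345.50000
D_2 = 122373.15950
D_3 = 135711.83389
D_4 = 150504.42378
Terminal value at year 4: TV = D_4×(1+g_2)/(r−g_2) = 156073.08746/0.035 = 4459231.07025
P_0 = D_1/(1+r)^1 + D_2/(1+r)^2 + D_3/(1+r)^3 + D_4/(1+r)^4 + TV/(1+r)^4
    = 102934.23507 + 106487.00252 + 110162.39346 + 113964.64025 + 3376609.48400 = 3810157.75531

$3810157.76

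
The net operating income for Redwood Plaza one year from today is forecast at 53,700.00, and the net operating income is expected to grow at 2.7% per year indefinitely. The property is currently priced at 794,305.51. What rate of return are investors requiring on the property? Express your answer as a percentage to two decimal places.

P = D₁/(r − g) ⇒ r = D₁/P + g = 53,700.0000/794,305.51 + 0.027 = 0.067606 + 0.027 = 0.094606

9.46%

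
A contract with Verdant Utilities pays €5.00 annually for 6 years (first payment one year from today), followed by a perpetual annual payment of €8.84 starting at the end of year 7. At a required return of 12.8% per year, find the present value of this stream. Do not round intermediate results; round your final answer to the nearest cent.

PV of 6-year annuity: €5.00 × [1 − (1+0.128)^−6] / 0.128 = 20.09957
Perpetuity value at year 6: €8.84 / 0.128 = 69.06250
PV of perpetuity: 69.06250 / (1+0.128)^6 = 33.52646
Total PV = 20.09957 + 33.52646 = 53.62603

€53.63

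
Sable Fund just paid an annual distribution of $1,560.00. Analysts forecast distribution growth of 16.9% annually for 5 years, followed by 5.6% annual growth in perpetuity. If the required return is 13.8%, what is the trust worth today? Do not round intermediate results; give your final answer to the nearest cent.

$31440.32

D_1 = 1823.64000
D_2 = 2131.83516
D_3 = 2492.11530
D_4 = 2913.28279
D_5 = 3405.62758
Terminal value at year 5: TV = D_5×(1+g_2)/(r−g_2) = 3596.34272/0.082 = 43857.83809
P_0 = D_1/(1+r)^1 + D_2/(1+r)^2 + D_3/(1+r)^3 + D_4/(1+r)^4 + D_5/(1+r)^5 + TV/(1+r)^5
    = 1602.49561 + 1646.14883 + 1690.99119 + 1737.05510 + 1784.37382 + 22979.25316 = 31440.31771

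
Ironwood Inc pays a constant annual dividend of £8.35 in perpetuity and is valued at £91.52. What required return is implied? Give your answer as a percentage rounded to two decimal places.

P = C/r ⇒ r = C/P = £8.35/£91.52 = 0.091237

9.12%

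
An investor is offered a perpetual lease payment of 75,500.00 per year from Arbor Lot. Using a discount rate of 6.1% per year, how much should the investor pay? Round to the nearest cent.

1237704.92

Level perpetuity: PV = C / r = 75,500.00 / 0.061 = 1,237,704.92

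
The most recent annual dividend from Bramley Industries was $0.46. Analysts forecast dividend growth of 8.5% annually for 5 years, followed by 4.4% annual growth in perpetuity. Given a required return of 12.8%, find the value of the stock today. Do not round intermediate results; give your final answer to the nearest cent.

D_1 = 0.49910
D_2 = 0.54152
D_3 = 0.58755
D_4 = 0.63750
D_5 = 0.69168
Terminal value at year 5: TV = D_5×(1+g_2)/(r−g_2) = 0.72212/0.084 = 8.59662
P_0 = D_1/(1+r)^1 + D_2/(1+r)^2 + D_3/(1+r)^3 + D_4/(1+r)^4 + D_5/(1+r)^5 + TV/(1+r)^5
    = 0.44246 + 0.42560 + 0.40937 + 0.39377 + 0.37876 + 4.70741 = 6.75737

$6.76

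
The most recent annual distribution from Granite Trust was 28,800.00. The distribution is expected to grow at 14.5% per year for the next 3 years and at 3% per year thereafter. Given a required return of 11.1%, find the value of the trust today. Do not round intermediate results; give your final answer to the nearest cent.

D_1 = 32976.00000
D_2 = 37757.52000
D_3 = 43232.36040
Terminal value at year 3: TV = D_3×(1+g_2)/(r−g_2) = 44529.33121/0.081 = 549744.82978
P_0 = D_1/(1+r)^1 + D_2/(1+r)^2 + D_3/(1+r)^3 + TV/(1+r)^3
    = 29681.36814 + 30589.70884 + 31525.84754 + 400884.23415 = 492681.15866

492681.16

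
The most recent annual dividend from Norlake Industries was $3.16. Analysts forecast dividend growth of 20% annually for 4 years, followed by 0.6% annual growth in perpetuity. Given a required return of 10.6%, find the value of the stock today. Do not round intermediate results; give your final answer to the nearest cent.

$59.62

D_1 = 3.79200
D_2 = 4.55040
D_3 = 5.46048
D_4 = 6.55258
Terminal value at year 4: TV = D_4×(1+g_2)/(r−g_2) = 6.59189/0.1 = 65.91891
P_0 = D_1/(1+r)^1 + D_2/(1+r)^2 + D_3/(1+r)^3 + D_4/(1+r)^4 + TV/(1+r)^4
    = 3.42857 + 3.71997 + 4.03613 + 4.37917 + 44.05443 = 59.61827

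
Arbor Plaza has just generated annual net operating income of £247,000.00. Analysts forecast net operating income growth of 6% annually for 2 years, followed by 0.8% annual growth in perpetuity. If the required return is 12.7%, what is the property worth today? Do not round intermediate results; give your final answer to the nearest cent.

£2301684.25

D_1 = 261820.00000
D_2 = 277529.20000
Terminal value at year 2: TV = D_2×(1+g_2)/(r−g_2) = 279749.43360/0.119 = 2350835.57647
P_0 = D_1/(1+r)^1 + D_2/(1+r)^2 + TV/(1+r)^2
    = 232315.88287 + 218504.73456 + 1850863.63391 = 2301684.25134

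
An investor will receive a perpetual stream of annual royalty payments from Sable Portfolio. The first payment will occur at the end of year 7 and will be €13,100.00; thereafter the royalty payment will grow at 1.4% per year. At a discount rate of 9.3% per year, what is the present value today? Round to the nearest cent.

€97257.53

Value at end of year 6: C₁ / (r − g) = €13,100.00 / (0.093 − 0.014) = €165,822.7848
Discount to today: PV = €165,822.7848 / (1 + 0.093)^6 = €165,822.7848 / 1.704987 = €97,257.53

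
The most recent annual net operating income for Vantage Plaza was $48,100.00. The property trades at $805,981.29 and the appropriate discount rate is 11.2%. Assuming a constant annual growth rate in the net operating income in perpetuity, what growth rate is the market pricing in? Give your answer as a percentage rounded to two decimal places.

4.94%

P = D₀(1+g)/(r−g) ⇒ P(r−g) = D₀(1+g) ⇒ g(P+D₀) = P·r − D₀
g = (P·r − D₀)/(P + D₀) = ($805,981.29×0.112 − $48,100.00) / ($805,981.29 + $48,100.00) = 0.049375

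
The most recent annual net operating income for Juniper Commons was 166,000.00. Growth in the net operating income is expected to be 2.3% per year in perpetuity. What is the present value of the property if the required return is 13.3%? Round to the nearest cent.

1543800.00

D₁ = D₀ × (1 + g) = 166,000.00 × 1.023 = 169,818.0000
Growing perpetuity: P = D₁ / (r − g) = 169,818.0000 / (0.133 − 0.023) = 1,543,800.00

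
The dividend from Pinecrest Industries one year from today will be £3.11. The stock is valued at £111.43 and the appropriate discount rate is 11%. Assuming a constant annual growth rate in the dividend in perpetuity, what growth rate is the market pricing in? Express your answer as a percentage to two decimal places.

P = D₁/(r−g) ⇒ g = r − D₁/P = 0.11 − £3.11/£111.43 = 0.082090

8.21%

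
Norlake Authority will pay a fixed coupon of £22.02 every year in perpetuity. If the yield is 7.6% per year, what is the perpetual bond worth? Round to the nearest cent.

Level perpetuity: PV = C / r = £22.02 / 0.076 = £289.74

£289.74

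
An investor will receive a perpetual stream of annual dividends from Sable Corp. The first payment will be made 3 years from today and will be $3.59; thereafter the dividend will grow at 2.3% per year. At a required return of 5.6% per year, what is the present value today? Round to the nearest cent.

Value at end of year 2: C₁ / (r − g) = $3.59 / (0.056 − 0.023) = $108.7879
Discount to today: PV = $108.7879 / (1 + 0.056)^2 = $108.7879 / 1.115136 = $97.56

$97.56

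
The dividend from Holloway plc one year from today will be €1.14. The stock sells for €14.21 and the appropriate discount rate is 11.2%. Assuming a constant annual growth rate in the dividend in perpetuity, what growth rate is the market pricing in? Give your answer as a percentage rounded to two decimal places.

3.18%

P = D₁/(r−g) ⇒ g = r − D₁/P = 0.112 − €1.14/€14.21 = 0.031775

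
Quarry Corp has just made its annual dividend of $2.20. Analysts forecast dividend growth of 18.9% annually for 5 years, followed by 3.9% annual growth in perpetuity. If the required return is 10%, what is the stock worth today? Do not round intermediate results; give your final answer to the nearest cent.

$69.27

D_1 = 2.61580
D_2 = 3.11019
D_3 = 3.69801
D_4 = 4.39694
D_5 = 5.22796
Terminal value at year 5: TV = D_5×(1+g_2)/(r−g_2) = 5.43185/0.061 = 89.04667
P_0 = D_1/(1+r)^1 + D_2/(1+r)^2 + D_3/(1+r)^3 + D_4/(1+r)^4 + D_5/(1+r)^5 + TV/(1+r)^5
    = 2.37800 + 2.57040 + 2.77837 + 3.00317 + 3.24615 + 55.29097 = 69.26706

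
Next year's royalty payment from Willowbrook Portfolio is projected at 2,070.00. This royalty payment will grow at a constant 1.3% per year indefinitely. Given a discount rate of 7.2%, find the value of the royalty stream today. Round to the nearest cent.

Growing perpetuity: P = D₁ / (r − g) = 2,070.0000 / (0.072 − 0.013) = 35,084.75

35084.75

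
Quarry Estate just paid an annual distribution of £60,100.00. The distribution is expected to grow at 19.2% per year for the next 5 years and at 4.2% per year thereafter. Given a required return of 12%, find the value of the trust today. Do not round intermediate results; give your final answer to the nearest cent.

£1459990.32

D_1 = 71639.20000
D_2 = 85393.92640
D_3 = 101789.56027
D_4 = 121333.15584
D_5 = 144629.12176
Terminal value at year 5: TV = D_5×(1+g_2)/(r−g_2) = 150703.54488/0.078 = 1932096.72918
P_0 = D_1/(1+r)^1 + D_2/(1+r)^2 + D_3/(1+r)^3 + D_4/(1+r)^4 + D_5/(1+r)^5 + TV/(1+r)^5
    = 63963.57143 + 68075.51531 + 72451.79843 + 77109.41405 + 82066.44781 + 1096323.57198 = 1459990.31900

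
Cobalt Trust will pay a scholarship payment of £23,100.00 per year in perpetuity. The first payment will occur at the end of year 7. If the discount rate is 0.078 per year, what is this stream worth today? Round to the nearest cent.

Value at end of year 6: C / r = £23,100.00 / 0.078 = £296,153.8462
Discount to today: PV = £296,153.8462 / (1 + 0.078)^6 = £296,153.8462 / 1.569324 = £188,714.30

£188714.30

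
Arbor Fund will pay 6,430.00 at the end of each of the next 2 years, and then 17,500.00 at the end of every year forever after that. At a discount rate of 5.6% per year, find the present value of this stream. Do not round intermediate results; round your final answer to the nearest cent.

PV of 2-year annuity: 6,430.00 × [1 − (1+0.056)^−2] / 0.056 = 11855.12798
Perpetuity value at year 2: 17,500.00 / 0.056 = 312500.00000
PV of perpetuity: 312500.00000 / (1+0.056)^2 = 280234.87718
Total PV = 11855.12798 + 280234.87718 = 292090.00517

292090.01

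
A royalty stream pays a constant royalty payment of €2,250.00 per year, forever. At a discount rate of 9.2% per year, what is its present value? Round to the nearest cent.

Level perpetuity: PV = C / r = €2,250.00 / 0.092 = €24,456.52

€24456.52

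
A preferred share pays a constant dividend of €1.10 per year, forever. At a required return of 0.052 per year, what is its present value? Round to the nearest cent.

Level perpetuity: PV = C / r = €1.10 / 0.052 = €21.15

€21.15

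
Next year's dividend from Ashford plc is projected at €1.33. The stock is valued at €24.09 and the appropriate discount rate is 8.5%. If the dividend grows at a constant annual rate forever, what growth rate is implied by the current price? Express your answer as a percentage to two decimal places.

P = D₁/(r−g) ⇒ g = r − D₁/P = 0.085 − €1.33/€24.09 = 0.029790

2.98%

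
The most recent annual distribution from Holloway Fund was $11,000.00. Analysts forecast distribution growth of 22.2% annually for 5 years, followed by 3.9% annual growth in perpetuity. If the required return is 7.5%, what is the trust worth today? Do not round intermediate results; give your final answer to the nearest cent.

D_1 = 13442.00000
D_2 = 16426.12400
D_3 = 20072.72353
D_4 = 24528.86815
D_5 = 29974.27688
Terminal value at year 5: TV = D_5×(1+g_2)/(r−g_2) = 31143.27368/0.036 = 865090.93553
P_0 = D_1/(1+r)^1 + D_2/(1+r)^2 + D_3/(1+r)^3 + D_4/(1+r)^4 + D_5/(1+r)^5 + TV/(1+r)^5
    = 12504.18605 + 14214.06079 + 16157.75096 + 18367.22947 + 20878.84131 + 602586.55891 = 684708.62749

$684708.63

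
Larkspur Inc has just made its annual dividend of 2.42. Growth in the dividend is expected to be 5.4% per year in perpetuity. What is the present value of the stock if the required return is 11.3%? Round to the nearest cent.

D₁ = D₀ × (1 + g) = 2.42 × 1.054 = 2.5507
Growing perpetuity: P = D₁ / (r − g) = 2.5507 / (0.113 − 0.054) = 43.23

43.23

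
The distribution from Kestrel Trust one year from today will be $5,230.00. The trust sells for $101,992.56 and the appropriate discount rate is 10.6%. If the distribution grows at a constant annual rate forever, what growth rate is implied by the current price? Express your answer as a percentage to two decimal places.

P = D₁/(r−g) ⇒ g = r − D₁/P = 0.106 − $5,230.00/$101,992.56 = 0.054722

5.47%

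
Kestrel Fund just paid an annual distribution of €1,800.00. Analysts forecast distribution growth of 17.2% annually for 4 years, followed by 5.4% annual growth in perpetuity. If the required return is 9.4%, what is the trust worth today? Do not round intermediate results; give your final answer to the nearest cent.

€71051.45

D_1 = 2109.60000
D_2 = 2472.45120
D_3 = 2897.71281
D_4 = 3396.11941
Terminal value at year 4: TV = D_4×(1+g_2)/(r−g_2) = 3579.50986/0.04 = 89487.74643
P_0 = D_1/(1+r)^1 + D_2/(1+r)^2 + D_3/(1+r)^3 + D_4/(1+r)^4 + TV/(1+r)^4
    = 1928.33638 + 2065.82289 + 2213.11190 + 2370.90233 + 62473.27645 = 71051.44995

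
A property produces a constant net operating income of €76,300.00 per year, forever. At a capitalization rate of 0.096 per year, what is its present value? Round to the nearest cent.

Level perpetuity: PV = C / r = €76,300.00 / 0.096 = €794,791.67

€794791.67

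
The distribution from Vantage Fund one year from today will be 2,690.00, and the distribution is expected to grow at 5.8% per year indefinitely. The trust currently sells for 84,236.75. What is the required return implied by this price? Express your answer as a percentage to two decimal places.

P = D₁/(r − g) ⇒ r = D₁/P + g = 2,690.0000/84,236.75 + 0.058 = 0.031934 + 0.058 = 0.089934

8.99%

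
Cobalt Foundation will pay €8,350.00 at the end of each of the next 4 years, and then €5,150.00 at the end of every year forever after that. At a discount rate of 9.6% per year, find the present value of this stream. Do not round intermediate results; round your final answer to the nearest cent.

€63877.86

PV of 4-year annuity: €8,350.00 × [1 − (1+0.096)^−4] / 0.096 = 26699.19690
Perpetuity value at year 4: €5,150.00 / 0.096 = 53645.83333
PV of perpetuity: 53645.83333 / (1+0.096)^4 = 37178.66399
Total PV = 26699.19690 + 37178.66399 = 63877.86089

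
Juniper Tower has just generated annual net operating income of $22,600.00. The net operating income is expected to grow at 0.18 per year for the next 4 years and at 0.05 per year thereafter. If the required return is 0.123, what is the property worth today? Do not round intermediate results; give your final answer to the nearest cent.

$498731.55

D_1 = 26668.00000
D_2 = 31468.24000
D_3 = 37132.52320
D_4 = 43816.37738
Terminal value at year 4: TV = D_4×(1+g_2)/(r−g_2) = 46007.19624/0.073 = 630235.56500
P_0 = D_1/(1+r)^1 + D_2/(1+r)^2 + D_3/(1+r)^3 + D_4/(1+r)^4 + TV/(1+r)^4
    = 23747.10597 + 24952.43548 + 26218.94378 + 27549.73612 + 396263.32769 = 498731.54902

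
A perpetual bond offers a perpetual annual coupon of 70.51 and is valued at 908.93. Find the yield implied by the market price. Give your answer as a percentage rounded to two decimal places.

7.76%

P = C/r ⇒ r = C/P = 70.51/908.93 = 0.077575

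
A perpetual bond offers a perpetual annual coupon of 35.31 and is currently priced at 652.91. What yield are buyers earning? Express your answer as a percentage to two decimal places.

P = C/r ⇒ r = C/P = 35.31/652.91 = 0.054081

5.41%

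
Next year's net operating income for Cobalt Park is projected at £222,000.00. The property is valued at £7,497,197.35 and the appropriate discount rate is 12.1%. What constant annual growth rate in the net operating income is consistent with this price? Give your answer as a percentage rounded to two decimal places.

9.14%

P = D₁/(r−g) ⇒ g = r − D₁/P = 0.121 − £222,000.00/£7,497,197.35 = 0.091389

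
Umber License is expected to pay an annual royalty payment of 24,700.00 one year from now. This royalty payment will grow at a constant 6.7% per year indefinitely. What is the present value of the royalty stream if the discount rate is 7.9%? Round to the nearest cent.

2058333.33

Growing perpetuity: P = D₁ / (r − g) = 24,700.0000 / (0.079 − 0.067) = 2,058,333.33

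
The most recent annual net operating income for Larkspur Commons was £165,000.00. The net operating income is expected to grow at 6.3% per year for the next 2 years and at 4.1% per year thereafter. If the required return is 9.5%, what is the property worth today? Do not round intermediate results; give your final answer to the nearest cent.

D_1 = 175395.00000
D_2 = 186444.88500
Terminal value at year 2: TV = D_2×(1+g_2)/(r−g_2) = 194089.12528/0.054 = 3594243.06083
P_0 = D_1/(1+r)^1 + D_2/(1+r)^2 + TV/(1+r)^2
    = 160178.08219 + 155497.07888 + 2997638.13168 = 3313313.29274

£3313313.29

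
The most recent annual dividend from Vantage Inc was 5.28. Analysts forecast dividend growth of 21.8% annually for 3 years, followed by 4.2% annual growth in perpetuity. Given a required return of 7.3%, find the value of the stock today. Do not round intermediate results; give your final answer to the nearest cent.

280.11

D_1 = 6.43104
D_2 = 7.83301
D_3 = 9.54060
Terminal value at year 3: TV = D_3×(1+g_2)/(r−g_2) = 9.94131/0.031 = 320.68734
P_0 = D_1/(1+r)^1 + D_2/(1+r)^2 + D_3/(1+r)^3 + TV/(1+r)^3
    = 5.99351 + 6.80345 + 7.72283 + 259.58683 = 280.10662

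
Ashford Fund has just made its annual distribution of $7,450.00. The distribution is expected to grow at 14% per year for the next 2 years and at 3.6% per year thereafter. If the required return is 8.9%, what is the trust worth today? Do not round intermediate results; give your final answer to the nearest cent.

D_1 = 8493.00000
D_2 = 9682.02000
Terminal value at year 2: TV = D_2×(1+g_2)/(r−g_2) = 10030.57272/0.053 = 189256.08906
P_0 = D_1/(1+r)^1 + D_2/(1+r)^2 + TV/(1+r)^2
    = 7798.89807 + 8164.13572 + 159585.74733 = 175548.78112

$175548.78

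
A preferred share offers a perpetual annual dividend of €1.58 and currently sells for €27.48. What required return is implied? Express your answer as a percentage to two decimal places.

P = C/r ⇒ r = C/P = €1.58/€27.48 = 0.057496

5.75%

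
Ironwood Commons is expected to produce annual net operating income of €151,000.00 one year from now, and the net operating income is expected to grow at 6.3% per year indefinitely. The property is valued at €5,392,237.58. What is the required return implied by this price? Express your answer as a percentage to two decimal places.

9.10%

P = D₁/(r − g) ⇒ r = D₁/P + g = €151,000.0000/€5,392,237.58 + 0.063 = 0.028003 + 0.063 = 0.091003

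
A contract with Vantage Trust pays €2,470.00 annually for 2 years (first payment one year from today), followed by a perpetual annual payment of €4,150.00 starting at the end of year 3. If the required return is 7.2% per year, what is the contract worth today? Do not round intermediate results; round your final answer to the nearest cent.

€54609.82

PV of 2-year annuity: €2,470.00 × [1 − (1+0.072)^−2] / 0.072 = 4453.45567
Perpetuity value at year 2: €4,150.00 / 0.072 = 57638.88889
PV of perpetuity: 57638.88889 / (1+0.072)^2 = 50156.36216
Total PV = 4453.45567 + 50156.36216 = 54609.81783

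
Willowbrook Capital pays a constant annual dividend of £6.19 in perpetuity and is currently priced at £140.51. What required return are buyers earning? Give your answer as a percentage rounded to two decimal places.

4.41%

P = C/r ⇒ r = C/P = £6.19/£140.51 = 0.044054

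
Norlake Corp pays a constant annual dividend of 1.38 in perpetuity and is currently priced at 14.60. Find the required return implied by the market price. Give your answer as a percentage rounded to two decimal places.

P = C/r ⇒ r = C/P = 1.38/14.60 = 0.094521

9.45%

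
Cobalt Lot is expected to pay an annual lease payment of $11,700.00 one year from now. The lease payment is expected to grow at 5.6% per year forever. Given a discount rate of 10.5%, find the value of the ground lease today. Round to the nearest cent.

$238775.51

Growing perpetuity: P = D₁ / (r − g) = $11,700.0000 / (0.105 − 0.056) = $238,775.51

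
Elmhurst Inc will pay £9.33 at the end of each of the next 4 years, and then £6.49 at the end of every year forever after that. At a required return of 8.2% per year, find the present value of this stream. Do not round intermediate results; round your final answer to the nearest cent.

PV of 4-year annuity: £9.33 × [1 − (1+0.082)^−4] / 0.082 = 30.76507
Perpetuity value at year 4: £6.49 / 0.082 = 79.14634
PV of perpetuity: 79.14634 / (1+0.082)^4 = 57.74599
Total PV = 30.76507 + 57.74599 = 88.51106

£88.51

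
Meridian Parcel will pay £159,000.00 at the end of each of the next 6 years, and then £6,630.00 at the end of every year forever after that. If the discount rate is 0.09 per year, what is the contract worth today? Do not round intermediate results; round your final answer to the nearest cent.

PV of 6-year annuity: £159,000.00 × [1 − (1+0.09)^−6] / 0.09 = 713261.05585
Perpetuity value at year 6: £6,630.00 / 0.09 = 73666.66667
PV of perpetuity: 73666.66667 / (1+0.09)^6 = 43925.02641
Total PV = 713261.05585 + 43925.02641 = 757186.08226

£757186.08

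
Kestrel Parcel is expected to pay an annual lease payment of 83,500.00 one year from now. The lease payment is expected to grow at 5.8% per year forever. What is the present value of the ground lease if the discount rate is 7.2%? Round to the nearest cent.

5964285.71

Growing perpetuity: P = D₁ / (r − g) = 83,500.0000 / (0.072 − 0.058) = 5,964,285.71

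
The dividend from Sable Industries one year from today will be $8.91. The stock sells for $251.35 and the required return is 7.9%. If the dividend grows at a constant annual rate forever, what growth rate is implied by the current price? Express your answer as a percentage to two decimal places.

4.36%

P = D₁/(r−g) ⇒ g = r − D₁/P = 0.079 − $8.91/$251.35 = 0.043551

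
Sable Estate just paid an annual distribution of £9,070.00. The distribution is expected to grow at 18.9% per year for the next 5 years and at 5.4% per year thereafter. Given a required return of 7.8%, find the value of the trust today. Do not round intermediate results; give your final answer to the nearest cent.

£711644.63

D_1 = 10784.23000
D_2 = 12822.44947
D_3 = 15245.89242
D_4 = 18127.36609
D_5 = 21553.43828
Terminal value at year 5: TV = D_5×(1+g_2)/(r−g_2) = 22717.32394/0.024 = 946555.16436
P_0 = D_1/(1+r)^1 + D_2/(1+r)^2 + D_3/(1+r)^3 + D_4/(1+r)^4 + D_5/(1+r)^5 + TV/(1+r)^5
    = 10003.92393 + 11034.01258 + 12170.16786 + 13423.31130 + 14805.48900 + 650207.72515 = 711644.62982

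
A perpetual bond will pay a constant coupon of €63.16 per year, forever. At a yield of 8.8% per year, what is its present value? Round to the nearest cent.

Level perpetuity: PV = C / r = €63.16 / 0.088 = €717.73

€717.73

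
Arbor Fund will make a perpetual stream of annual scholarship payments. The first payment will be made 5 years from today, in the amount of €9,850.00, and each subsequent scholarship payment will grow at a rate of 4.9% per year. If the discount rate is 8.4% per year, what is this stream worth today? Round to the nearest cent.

Value at end of year 4: C₁ / (r − g) = €9,850.00 / (0.084 − 0.049) = €281,428.5714
Discount to today: PV = €281,428.5714 / (1 + 0.084)^4 = €281,428.5714 / 1.380757 = €203,822.00

€203822.00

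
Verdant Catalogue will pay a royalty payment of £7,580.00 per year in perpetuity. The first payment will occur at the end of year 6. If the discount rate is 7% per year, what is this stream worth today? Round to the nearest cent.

Value at end of year 5: C / r = £7,580.00 / 0.07 = £108,285.7143
Discount to today: PV = £108,285.7143 / (1 + 0.07)^5 = £108,285.7143 / 1.402552 = £77,206.22

£77206.22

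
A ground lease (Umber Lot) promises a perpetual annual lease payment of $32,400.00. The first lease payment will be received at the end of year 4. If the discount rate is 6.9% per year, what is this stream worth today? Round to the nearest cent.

$384381.79

Value at end of year 3: C / r = $32,400.00 / 0.069 = $469,565.2174
Discount to today: PV = $469,565.2174 / (1 + 0.069)^3 = $469,565.2174 / 1.221612 = $384,381.79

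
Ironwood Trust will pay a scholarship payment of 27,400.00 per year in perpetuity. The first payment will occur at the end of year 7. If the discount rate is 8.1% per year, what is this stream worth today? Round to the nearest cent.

211988.05

Value at end of year 6: C / r = 27,400.00 / 0.081 = 338,271.6049
Discount to today: PV = 338,271.6049 / (1 + 0.081)^6 = 338,271.6049 / 1.595711 = 211,988.05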